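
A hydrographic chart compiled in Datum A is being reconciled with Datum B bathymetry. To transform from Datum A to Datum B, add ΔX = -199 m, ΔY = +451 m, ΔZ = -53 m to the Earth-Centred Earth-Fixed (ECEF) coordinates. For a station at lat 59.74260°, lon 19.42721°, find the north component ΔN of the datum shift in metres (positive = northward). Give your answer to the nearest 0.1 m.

ΔN = 5.8 m

The local north axis is (−sin φ cos λ, −sin φ sin λ, cos φ), giving ΔN = 162.104 − 129.571 − 26.706 = 5.83 m.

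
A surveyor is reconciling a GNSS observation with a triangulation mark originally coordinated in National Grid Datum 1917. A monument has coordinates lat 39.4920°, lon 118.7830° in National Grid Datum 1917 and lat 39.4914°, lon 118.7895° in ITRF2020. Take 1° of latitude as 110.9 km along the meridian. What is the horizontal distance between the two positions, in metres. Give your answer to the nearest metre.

Δφ = 39.4914° − 39.4920° = -0.0006°; Δλ = 118.7895° − 118.7830° = +0.0065°.
ΔN = Δφ × 110900 = -66.5 m; ΔE = Δλ × 110900 × cos(39.4920°) = +0.0065 × 110900 × 0.771713 = 556.3 m.
Distance = √(ΔE² + ΔN²) = √(556.3² + (-66.5)²) = 560.3 m.

560 m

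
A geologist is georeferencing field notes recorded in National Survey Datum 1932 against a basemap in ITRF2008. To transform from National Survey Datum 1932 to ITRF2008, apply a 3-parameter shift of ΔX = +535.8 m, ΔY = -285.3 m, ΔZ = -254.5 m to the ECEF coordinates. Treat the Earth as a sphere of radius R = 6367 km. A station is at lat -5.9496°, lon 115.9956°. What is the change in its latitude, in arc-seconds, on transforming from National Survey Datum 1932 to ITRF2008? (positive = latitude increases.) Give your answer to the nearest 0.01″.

sin φ = -0.103654, cos φ = 0.994613, sin λ = 0.898828, cos λ = -0.438302.
North component: ΔN = −sin φ cos λ·ΔX − sin φ sin λ·ΔY + cos φ·ΔZ = −(-0.103654)(-0.438302)(535.8) − (-0.103654)(0.898828)(-285.3) + (0.994613)(-254.5) = -304.05 m.
1° of latitude spans πR/180 = 111125 m, so Δφ = -304.05 / 111125 × 3600 = -9.850″.

Δφ = -9.85″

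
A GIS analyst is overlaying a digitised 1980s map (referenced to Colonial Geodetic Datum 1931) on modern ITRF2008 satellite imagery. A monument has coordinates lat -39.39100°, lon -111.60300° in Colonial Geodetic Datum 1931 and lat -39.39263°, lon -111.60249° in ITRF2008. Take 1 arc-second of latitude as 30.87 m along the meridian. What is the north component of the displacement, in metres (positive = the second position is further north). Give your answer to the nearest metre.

ΔN = -181 m

Δφ = -39.39263° − -39.39100° = -0.00163°; Δλ = -111.60249° − -111.60300° = +0.00051°.
1° of latitude = 3600 × 30.87 = 111132 m.
ΔN = Δφ × 111132 = -181.1 m; ΔE = Δλ × 111132 × cos(-39.39100°) = +0.00051 × 111132 × 0.772833 = 43.8 m.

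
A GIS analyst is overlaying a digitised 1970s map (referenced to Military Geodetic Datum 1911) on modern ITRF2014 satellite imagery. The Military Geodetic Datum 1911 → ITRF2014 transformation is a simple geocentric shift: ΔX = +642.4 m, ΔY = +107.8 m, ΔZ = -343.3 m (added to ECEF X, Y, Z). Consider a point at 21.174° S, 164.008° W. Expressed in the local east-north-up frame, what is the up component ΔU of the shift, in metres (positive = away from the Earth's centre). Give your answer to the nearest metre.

The local up (radial) axis is (cos φ cos λ, cos φ sin λ, sin φ), giving ΔU = -575.848 − 27.694 + 124.000 = -479.54 m.

ΔU = -480 m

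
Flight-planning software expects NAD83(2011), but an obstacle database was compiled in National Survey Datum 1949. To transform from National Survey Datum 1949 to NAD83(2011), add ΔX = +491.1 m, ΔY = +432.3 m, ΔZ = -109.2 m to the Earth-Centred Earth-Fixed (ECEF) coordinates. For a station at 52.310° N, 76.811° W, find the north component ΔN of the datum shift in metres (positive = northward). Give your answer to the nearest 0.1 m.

ΔN = 177.6 m

The local north axis is (−sin φ cos λ, −sin φ sin λ, cos φ), giving ΔN = -88.670 + 333.069 − 66.764 = 177.64 m.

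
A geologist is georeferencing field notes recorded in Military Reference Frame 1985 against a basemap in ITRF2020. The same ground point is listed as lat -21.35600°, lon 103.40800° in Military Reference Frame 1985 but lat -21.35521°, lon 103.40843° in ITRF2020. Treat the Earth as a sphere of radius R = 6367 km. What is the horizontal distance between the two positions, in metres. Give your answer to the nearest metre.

Δφ = -21.35521° − -21.35600° = +0.00079°; Δλ = 103.40843° − 103.40800° = +0.00043°.
1° along a meridian = πR/180 = 111125 m.
ΔN = Δφ × 111125 = 87.8 m; ΔE = Δλ × 111125 × cos(-21.35600°) = +0.00043 × 111125 × 0.931336 = 44.5 m.
Distance = √(ΔE² + ΔN²) = √(44.5² + 87.8²) = 98.4 m.

98 m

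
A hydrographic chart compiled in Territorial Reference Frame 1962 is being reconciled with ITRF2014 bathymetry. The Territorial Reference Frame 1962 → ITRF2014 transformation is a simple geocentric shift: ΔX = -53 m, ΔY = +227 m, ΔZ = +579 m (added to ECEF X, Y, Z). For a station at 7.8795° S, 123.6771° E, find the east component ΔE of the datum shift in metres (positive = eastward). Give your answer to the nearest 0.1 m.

ΔE = -81.8 m

The local east axis at (φ, λ) is (−sin λ, cos λ, 0), so ΔE = −sin(123.6771°)·(-53) + cos(123.6771°)·227 = -81.77 m.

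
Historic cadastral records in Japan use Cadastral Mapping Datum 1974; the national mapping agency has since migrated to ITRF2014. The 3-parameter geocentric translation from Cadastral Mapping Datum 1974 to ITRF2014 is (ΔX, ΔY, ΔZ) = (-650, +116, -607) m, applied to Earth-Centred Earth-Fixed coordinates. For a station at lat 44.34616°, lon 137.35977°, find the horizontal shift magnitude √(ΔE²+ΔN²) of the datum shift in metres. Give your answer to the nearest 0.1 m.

At φ = 44.34616°, λ = 137.35977°: sin φ = 0.698992, cos φ = 0.715130, sin λ = 0.677393, cos λ = -0.735622.
ΔE = −sin λ·ΔX + cos λ·ΔY = −(0.677393)·(-650) + (-0.735622)·(116) = 354.97 m.
ΔN = −sin φ cos λ·ΔX − sin φ sin λ·ΔY + cos φ·ΔZ = −(0.698992)(-0.735622)(-650) − (0.698992)(0.677393)(116) + (0.715130)(-607) = -823.23 m.
Horizontal magnitude = √(ΔE² + ΔN²) = √(354.97² + (-823.23)²) = 896.50 m.

896.5 m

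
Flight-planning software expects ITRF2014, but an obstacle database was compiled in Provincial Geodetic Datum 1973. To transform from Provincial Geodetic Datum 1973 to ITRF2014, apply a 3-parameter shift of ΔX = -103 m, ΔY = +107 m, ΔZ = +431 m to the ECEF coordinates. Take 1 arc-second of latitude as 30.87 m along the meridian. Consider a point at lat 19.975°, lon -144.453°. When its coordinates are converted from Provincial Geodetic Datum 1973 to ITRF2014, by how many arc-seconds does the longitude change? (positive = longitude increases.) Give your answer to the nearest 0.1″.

sin φ = 0.341610, cos φ = 0.939842, sin λ = -0.581371, cos λ = -0.813639.
East component: ΔE = −sin λ·ΔX + cos λ·ΔY = −(-0.581371)(-103) + (-0.813639)(107) = -146.94 m.
1° of latitude spans 3600 × 30.87 = 111132 m; at latitude φ, 1° of longitude spans that × cos φ = 104446.5 m, so Δλ = -146.94 / 104446.5 × 3600 = -5.065″.

Δλ = -5.1″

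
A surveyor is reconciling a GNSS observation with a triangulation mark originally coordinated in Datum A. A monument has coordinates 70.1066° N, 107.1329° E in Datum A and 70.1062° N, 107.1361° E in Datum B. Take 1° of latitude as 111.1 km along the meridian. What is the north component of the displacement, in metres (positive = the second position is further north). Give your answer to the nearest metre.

Δφ = 70.1062° − 70.1066° = -0.0004°; Δλ = 107.1361° − 107.1329° = +0.0032°.
ΔN = Δφ × 111100 = -44.4 m; ΔE = Δλ × 111100 × cos(70.1066°) = +0.0032 × 111100 × 0.340271 = 121.0 m.

ΔN = -44 m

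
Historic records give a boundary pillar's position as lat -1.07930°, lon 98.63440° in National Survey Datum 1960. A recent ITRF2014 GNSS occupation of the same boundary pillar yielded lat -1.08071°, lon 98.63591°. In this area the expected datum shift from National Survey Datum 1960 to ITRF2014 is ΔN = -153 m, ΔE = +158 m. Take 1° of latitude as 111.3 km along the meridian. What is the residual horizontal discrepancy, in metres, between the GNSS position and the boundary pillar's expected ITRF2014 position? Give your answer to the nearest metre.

Observed coordinate differences: Δφ = -0.00141°, Δλ = +0.00151°.
Converting to metres (1° lat = 111300 m, cos φ = 0.999823): observed ΔN = -156.9 m, observed ΔE = 168.0 m.
Subtracting the expected shift leaves a residual of -156.9 − (-153) = -3.9 m north and 168.0 − (158) = 10.0 m east.
Residual distance = √((-3.9)² + 10.0²) = 10.8 m.

11 m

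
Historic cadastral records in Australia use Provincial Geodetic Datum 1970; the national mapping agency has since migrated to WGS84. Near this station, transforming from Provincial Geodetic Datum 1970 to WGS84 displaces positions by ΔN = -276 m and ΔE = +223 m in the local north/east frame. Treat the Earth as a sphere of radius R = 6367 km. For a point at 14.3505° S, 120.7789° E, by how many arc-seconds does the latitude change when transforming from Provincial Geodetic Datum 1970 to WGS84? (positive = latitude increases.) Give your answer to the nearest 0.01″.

Δφ = -8.94″

On a sphere of radius R, 1 rad of latitude = R, so Δφ = ΔN / R = -276.0 / 6367000 = -4.3349e-05 rad = -8.941″.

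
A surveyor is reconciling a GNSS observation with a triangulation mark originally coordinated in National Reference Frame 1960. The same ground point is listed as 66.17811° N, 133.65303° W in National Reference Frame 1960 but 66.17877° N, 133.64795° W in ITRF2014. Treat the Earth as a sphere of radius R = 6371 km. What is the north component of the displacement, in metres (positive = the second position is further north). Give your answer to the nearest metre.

ΔN = 73 m

Δφ = 66.17877° − 66.17811° = +0.00066°; Δλ = -133.64795° − -133.65303° = +0.00508°.
1° along a meridian = πR/180 = 111195 m.
ΔN = Δφ × 111195 = 73.4 m; ΔE = Δλ × 111195 × cos(66.17811°) = +0.00508 × 111195 × 0.403895 = 228.1 m.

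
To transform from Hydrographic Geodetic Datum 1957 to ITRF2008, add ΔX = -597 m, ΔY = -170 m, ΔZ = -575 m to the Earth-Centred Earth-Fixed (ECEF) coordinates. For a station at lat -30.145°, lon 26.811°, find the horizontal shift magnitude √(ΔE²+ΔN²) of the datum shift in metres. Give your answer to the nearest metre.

The local east axis at (φ, λ) is (−sin λ, cos λ, 0), so ΔE = −sin(26.811°)·(-597) + cos(26.811°)·(-170) = 117.55 m.
The local north axis is (−sin φ cos λ, −sin φ sin λ, cos φ), giving ΔN = -267.578 − 38.507 − 497.235 = -803.32 m.
Horizontal magnitude = √(ΔE² + ΔN²) = √(117.55² + (-803.32)²) = 811.88 m.

812 m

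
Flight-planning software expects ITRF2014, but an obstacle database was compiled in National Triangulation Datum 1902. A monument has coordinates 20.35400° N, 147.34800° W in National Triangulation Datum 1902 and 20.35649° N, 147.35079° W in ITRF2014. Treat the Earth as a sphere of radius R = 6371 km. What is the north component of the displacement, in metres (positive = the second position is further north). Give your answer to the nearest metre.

ΔN = 277 m

Δφ = 20.35649° − 20.35400° = +0.00249°; Δλ = -147.35079° − -147.34800° = -0.00279°.
1° along a meridian = πR/180 = 111195 m.
ΔN = Δφ × 111195 = 276.9 m; ΔE = Δλ × 111195 × cos(20.35400°) = -0.00279 × 111195 × 0.937562 = -290.9 m.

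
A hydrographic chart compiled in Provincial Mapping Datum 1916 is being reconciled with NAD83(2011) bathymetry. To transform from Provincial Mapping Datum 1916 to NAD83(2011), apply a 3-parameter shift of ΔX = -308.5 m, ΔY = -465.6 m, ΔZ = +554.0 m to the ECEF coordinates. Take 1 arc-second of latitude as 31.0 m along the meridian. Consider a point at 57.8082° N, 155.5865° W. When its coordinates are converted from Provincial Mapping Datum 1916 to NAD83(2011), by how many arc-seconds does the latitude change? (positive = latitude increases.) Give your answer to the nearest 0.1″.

sin φ = 0.846269, cos φ = 0.532755, sin λ = -0.413319, cos λ = -0.910586.
North component: ΔN = −sin φ cos λ·ΔX − sin φ sin λ·ΔY + cos φ·ΔZ = −(0.846269)(-0.910586)(-308.5) − (0.846269)(-0.413319)(-465.6) + (0.532755)(554.0) = -105.44 m.
1° of latitude spans 3600 × 31.00 = 111600 m, so Δφ = -105.44 / 111600 × 3600 = -3.401″.

Δφ = -3.4″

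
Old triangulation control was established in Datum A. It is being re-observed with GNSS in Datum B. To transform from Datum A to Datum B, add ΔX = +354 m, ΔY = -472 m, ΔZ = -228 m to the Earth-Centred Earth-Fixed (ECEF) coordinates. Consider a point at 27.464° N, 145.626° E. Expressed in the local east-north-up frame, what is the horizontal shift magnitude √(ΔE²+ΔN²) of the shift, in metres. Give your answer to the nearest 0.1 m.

The local east axis at (φ, λ) is (−sin λ, cos λ, 0), so ΔE = −sin(145.626°)·354 + cos(145.626°)·(-472) = 189.71 m.
The local north axis is (−sin φ cos λ, −sin φ sin λ, cos φ), giving ΔN = 134.751 + 122.902 − 202.305 = 55.35 m.
Horizontal magnitude = √(ΔE² + ΔN²) = √(189.71² + 55.35²) = 197.62 m.

197.6 m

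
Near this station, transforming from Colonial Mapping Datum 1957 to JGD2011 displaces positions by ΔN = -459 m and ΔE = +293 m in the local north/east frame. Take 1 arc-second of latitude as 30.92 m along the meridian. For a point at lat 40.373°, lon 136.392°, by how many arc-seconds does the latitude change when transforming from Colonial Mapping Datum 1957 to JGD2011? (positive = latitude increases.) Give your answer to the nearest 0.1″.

Δφ = -14.8″

1″ of latitude = 30.92 m, so Δφ = -459.0 / 30.92 = -14.845″.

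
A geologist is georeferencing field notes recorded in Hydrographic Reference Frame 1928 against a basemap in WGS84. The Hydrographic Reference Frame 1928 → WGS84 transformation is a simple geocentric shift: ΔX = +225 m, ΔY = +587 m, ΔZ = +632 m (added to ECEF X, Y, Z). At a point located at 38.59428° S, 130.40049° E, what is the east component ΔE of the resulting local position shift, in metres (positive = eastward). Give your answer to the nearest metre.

ΔE = -552 m

The local east axis at (φ, λ) is (−sin λ, cos λ, 0), so ΔE = −sin(130.40049°)·225 + cos(130.40049°)·587 = -551.80 m.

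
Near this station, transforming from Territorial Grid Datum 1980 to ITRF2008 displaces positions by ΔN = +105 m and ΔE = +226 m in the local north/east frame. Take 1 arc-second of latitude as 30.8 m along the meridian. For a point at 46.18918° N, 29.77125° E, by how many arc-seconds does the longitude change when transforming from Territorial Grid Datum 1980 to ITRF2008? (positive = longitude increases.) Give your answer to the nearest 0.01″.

At latitude 46.18918°, cos φ = 0.692279.
1″ of longitude at this latitude = 30.80 × cos φ = 21.3222 m, so Δλ = 226.0 / 21.3222 = 10.599″.

Δλ = 10.60″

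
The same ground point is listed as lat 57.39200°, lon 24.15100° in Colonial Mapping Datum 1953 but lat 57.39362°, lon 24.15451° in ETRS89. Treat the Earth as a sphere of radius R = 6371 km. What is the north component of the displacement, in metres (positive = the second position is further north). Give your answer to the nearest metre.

ΔN = 180 m

Δφ = 57.39362° − 57.39200° = +0.00162°; Δλ = 24.15451° − 24.15100° = +0.00351°.
1° along a meridian = πR/180 = 111195 m.
ΔN = Δφ × 111195 = 180.1 m; ΔE = Δλ × 111195 × cos(57.39200°) = +0.00351 × 111195 × 0.538888 = 210.3 m.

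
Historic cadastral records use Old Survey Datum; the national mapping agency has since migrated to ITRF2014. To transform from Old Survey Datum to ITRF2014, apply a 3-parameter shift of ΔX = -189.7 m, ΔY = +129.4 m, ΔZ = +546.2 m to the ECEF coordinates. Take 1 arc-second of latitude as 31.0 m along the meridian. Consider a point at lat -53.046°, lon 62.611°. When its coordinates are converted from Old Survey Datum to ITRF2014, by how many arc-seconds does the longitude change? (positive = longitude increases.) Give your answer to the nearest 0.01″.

sin φ = -0.799118, cos φ = 0.601174, sin λ = 0.887904, cos λ = 0.460029.
East component: ΔE = −sin λ·ΔX + cos λ·ΔY = −(0.887904)(-189.7) + (0.460029)(129.4) = 227.96 m.
1° of latitude spans 3600 × 31.00 = 111600 m; at latitude φ, 1° of longitude spans that × cos φ = 67091.0 m, so Δλ = 227.96 / 67091.0 × 3600 = 12.232″.

Δλ = 12.23″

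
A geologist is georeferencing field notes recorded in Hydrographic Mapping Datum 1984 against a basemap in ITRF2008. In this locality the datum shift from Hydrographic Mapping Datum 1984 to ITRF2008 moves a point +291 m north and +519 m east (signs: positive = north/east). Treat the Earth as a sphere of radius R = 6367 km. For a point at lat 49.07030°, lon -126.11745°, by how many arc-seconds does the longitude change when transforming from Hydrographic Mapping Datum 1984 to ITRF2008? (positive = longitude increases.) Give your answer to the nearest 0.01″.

Δλ = 25.66″

At latitude 49.07030°, cos φ = 0.655133.
One radian of longitude at latitude φ spans R cos φ, so Δλ = ΔE / (R cos φ) = 519.0 / (6367000 × 0.655133) = 1.2442e-04 rad = 25.664″.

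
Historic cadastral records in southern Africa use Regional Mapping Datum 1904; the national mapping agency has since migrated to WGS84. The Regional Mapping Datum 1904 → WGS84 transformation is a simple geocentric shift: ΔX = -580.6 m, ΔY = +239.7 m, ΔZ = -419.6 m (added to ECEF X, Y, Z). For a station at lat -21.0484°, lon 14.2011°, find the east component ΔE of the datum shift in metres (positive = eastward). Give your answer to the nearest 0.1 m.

At φ = -21.0484°, λ = 14.2011°: sin φ = -0.359156, cos φ = 0.933277, sin λ = 0.245326, cos λ = 0.969441.
ΔE = −sin λ·ΔX + cos λ·ΔY = −(0.245326)·(-580.6) + (0.969441)·(239.7) = 374.81 m.

ΔE = 374.8 m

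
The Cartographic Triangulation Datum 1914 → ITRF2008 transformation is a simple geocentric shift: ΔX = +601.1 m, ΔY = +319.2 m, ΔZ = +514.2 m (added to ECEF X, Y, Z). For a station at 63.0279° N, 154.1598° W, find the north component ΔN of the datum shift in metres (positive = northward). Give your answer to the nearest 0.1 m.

ΔN = 839.4 m

At φ = 63.0279°, λ = -154.1598°: sin φ = 0.891227, cos φ = 0.453557, sin λ = -0.435863, cos λ = -0.900013.
ΔN = −sin φ cos λ·ΔX − sin φ sin λ·ΔY + cos φ·ΔZ = −(0.891227)(-0.900013)(601.1) − (0.891227)(-0.435863)(319.2) + (0.453557)(514.2) = 839.37 m.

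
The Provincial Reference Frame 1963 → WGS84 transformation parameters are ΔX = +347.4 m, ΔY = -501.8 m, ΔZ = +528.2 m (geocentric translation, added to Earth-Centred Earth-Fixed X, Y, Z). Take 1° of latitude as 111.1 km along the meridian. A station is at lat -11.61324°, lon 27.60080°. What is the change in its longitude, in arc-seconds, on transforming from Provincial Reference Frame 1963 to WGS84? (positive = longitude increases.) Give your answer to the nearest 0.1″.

sin φ = -0.201304, cos φ = 0.979529, sin λ = 0.463308, cos λ = 0.886197.
East component: ΔE = −sin λ·ΔX + cos λ·ΔY = −(0.463308)(347.4) + (0.886197)(-501.8) = -605.65 m.
1° of latitude spans 111100 m; at latitude φ, 1° of longitude spans that × cos φ = 108825.6 m, so Δλ = -605.65 / 108825.6 × 3600 = -20.035″.

Δλ = -20.0″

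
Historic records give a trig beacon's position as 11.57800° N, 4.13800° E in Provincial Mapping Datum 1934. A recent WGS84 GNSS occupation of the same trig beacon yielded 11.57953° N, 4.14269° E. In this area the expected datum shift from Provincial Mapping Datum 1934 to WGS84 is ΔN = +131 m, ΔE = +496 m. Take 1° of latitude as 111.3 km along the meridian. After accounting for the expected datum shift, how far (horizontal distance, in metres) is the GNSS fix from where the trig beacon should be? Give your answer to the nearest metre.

Observed coordinate differences: Δφ = +0.00153°, Δλ = +0.00469°.
Converting to metres (1° lat = 111300 m, cos φ = 0.979652): observed ΔN = 170.3 m, observed ΔE = 511.4 m.
Subtracting the expected shift leaves a residual of 170.3 − (131) = 39.3 m north and 511.4 − (496) = 15.4 m east.
Residual distance = √(39.3² + 15.4²) = 42.2 m.

42 m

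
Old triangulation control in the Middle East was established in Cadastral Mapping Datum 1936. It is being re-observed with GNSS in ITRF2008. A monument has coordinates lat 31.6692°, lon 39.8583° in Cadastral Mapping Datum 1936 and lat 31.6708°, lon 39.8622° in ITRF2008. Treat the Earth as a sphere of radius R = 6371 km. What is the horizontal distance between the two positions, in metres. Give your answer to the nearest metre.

410 m

Δφ = 31.6708° − 31.6692° = +0.0016°; Δλ = 39.8622° − 39.8583° = +0.0039°.
1° along a meridian = πR/180 = 111195 m.
ΔN = Δφ × 111195 = 177.9 m; ΔE = Δλ × 111195 × cos(31.6692°) = +0.0039 × 111195 × 0.851093 = 369.1 m.
Distance = √(ΔE² + ΔN²) = √(369.1² + 177.9²) = 409.7 m.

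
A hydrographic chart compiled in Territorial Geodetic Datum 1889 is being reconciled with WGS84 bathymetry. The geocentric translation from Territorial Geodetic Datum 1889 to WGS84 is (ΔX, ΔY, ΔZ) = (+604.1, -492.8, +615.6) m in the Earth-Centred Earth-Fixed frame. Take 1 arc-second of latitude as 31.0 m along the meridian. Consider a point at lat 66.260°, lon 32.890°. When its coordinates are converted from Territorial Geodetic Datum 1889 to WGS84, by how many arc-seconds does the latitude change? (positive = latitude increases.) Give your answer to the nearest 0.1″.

Δφ = 0.9″

sin φ = 0.915382, cos φ = 0.402587, sin λ = 0.543028, cos λ = 0.839715.
North component: ΔN = −sin φ cos λ·ΔX − sin φ sin λ·ΔY + cos φ·ΔZ = −(0.915382)(0.839715)(604.1) − (0.915382)(0.543028)(-492.8) + (0.402587)(615.6) = 28.45 m.
1° of latitude spans 3600 × 31.00 = 111600 m, so Δφ = 28.45 / 111600 × 3600 = 0.918″.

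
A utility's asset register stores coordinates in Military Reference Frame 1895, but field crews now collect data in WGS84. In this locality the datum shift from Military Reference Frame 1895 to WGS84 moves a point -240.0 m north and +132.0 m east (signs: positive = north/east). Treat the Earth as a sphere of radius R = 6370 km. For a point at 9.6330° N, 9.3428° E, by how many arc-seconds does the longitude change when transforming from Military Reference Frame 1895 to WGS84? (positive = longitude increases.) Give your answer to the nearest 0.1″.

Δλ = 4.3″

At latitude 9.6330°, cos φ = 0.985900.
One radian of longitude at latitude φ spans R cos φ, so Δλ = ΔE / (R cos φ) = 132.0 / (6370000 × 0.985900) = 2.1018e-05 rad = 4.335″.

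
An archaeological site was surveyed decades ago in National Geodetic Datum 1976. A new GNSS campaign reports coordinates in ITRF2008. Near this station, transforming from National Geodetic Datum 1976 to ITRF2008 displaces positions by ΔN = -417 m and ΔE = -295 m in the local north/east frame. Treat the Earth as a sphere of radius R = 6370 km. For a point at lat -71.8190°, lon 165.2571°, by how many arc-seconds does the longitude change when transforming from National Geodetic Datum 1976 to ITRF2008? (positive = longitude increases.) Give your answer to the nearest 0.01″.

At latitude -71.8190°, cos φ = 0.312020.
One radian of longitude at latitude φ spans R cos φ, so Δλ = ΔE / (R cos φ) = -295.0 / (6370000 × 0.312020) = -1.4842e-04 rad = -30.614″.

Δλ = -30.61″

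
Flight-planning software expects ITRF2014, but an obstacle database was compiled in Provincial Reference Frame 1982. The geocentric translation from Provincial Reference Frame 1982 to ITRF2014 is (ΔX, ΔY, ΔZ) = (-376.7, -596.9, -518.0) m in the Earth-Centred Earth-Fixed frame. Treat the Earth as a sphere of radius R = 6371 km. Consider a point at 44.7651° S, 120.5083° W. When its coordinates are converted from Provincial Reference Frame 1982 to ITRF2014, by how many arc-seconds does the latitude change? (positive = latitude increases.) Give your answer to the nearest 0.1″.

Δφ = 4.2″

sin φ = -0.704202, cos φ = 0.710000, sin λ = -0.861556, cos λ = -0.507663.
North component: ΔN = −sin φ cos λ·ΔX − sin φ sin λ·ΔY + cos φ·ΔZ = −(-0.704202)(-0.507663)(-376.7) − (-0.704202)(-0.861556)(-596.9) + (0.710000)(-518.0) = 129.03 m.
1° of latitude spans πR/180 = 111195 m, so Δφ = 129.03 / 111195 × 3600 = 4.178″.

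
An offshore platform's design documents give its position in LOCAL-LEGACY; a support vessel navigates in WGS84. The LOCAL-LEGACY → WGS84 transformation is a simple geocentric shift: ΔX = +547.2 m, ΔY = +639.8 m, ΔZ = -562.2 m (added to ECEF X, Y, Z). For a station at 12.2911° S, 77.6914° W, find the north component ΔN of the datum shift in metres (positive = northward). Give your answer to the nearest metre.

ΔN = -658 m

The local north axis is (−sin φ cos λ, −sin φ sin λ, cos φ), giving ΔN = 24.832 − 133.069 − 549.314 = -657.55 m.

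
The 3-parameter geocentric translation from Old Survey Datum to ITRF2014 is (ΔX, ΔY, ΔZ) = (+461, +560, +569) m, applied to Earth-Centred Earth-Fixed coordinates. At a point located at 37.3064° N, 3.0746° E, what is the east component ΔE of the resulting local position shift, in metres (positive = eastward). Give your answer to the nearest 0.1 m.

ΔE = 534.5 m

At φ = 37.3064°, λ = 3.0746°: sin φ = 0.606077, cos φ = 0.795406, sin λ = 0.053636, cos λ = 0.998561.
ΔE = −sin λ·ΔX + cos λ·ΔY = −(0.053636)·(461) + (0.998561)·(560) = 534.47 m.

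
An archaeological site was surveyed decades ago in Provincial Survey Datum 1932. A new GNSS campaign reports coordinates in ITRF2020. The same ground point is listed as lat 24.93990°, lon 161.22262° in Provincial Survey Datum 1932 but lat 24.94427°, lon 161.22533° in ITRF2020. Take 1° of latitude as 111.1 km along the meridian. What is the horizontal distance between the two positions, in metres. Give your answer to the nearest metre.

Δφ = 24.94427° − 24.93990° = +0.00437°; Δλ = 161.22533° − 161.22262° = +0.00271°.
ΔN = Δφ × 111100 = 485.5 m; ΔE = Δλ × 111100 × cos(24.93990°) = +0.00271 × 111100 × 0.906751 = 273.0 m.
Distance = √(ΔE² + ΔN²) = √(273.0² + 485.5²) = 557.0 m.

557 m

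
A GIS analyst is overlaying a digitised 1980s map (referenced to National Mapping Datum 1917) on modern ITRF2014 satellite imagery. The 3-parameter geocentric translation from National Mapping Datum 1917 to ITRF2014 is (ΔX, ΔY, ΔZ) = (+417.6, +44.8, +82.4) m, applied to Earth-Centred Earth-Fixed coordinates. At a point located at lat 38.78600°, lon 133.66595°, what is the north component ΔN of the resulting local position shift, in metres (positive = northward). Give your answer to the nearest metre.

At φ = 38.78600°, λ = 133.66595°: sin φ = 0.626413, cos φ = 0.779491, sin λ = 0.723378, cos λ = -0.690453.
ΔN = −sin φ cos λ·ΔX − sin φ sin λ·ΔY + cos φ·ΔZ = −(0.626413)(-0.690453)(417.6) − (0.626413)(0.723378)(44.8) + (0.779491)(82.4) = 224.55 m.

ΔN = 225 m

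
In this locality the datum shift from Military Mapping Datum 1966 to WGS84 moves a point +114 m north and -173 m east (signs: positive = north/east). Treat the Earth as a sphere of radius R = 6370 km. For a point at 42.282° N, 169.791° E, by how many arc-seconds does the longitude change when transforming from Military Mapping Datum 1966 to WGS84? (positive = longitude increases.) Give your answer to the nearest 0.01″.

At latitude 42.282°, cos φ = 0.739842.
One radian of longitude at latitude φ spans R cos φ, so Δλ = ΔE / (R cos φ) = -173.0 / (6370000 × 0.739842) = -3.6709e-05 rad = -7.572″.

Δλ = -7.57″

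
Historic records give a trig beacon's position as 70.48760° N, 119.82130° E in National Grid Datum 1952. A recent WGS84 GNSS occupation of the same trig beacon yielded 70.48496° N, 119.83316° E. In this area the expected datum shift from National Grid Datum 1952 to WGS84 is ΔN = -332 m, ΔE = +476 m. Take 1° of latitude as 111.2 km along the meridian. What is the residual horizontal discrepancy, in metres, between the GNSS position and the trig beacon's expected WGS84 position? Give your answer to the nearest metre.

52 m

Observed coordinate differences: Δφ = -0.00264°, Δλ = +0.01186°.
Converting to metres (1° lat = 111200 m, cos φ = 0.334011): observed ΔN = -293.6 m, observed ΔE = 440.5 m.
Subtracting the expected shift leaves a residual of -293.6 − (-332) = 38.4 m north and 440.5 − (476) = -35.5 m east.
Residual distance = √(38.4² + (-35.5)²) = 52.3 m.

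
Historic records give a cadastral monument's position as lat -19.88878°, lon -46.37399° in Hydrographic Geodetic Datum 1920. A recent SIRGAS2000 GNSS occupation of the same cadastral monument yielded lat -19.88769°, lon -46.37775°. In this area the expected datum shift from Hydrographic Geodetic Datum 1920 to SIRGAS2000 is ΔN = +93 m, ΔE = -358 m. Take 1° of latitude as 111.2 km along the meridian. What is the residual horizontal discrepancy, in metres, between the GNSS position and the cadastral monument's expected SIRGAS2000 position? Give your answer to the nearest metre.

45 m

Observed coordinate differences: Δφ = +0.00109°, Δλ = -0.00376°.
Converting to metres (1° lat = 111200 m, cos φ = 0.940355): observed ΔN = 121.2 m, observed ΔE = -393.2 m.
Subtracting the expected shift leaves a residual of 121.2 − (93) = 28.2 m north and -393.2 − (-358) = -35.2 m east.
Residual distance = √(28.2² + (-35.2)²) = 45.1 m.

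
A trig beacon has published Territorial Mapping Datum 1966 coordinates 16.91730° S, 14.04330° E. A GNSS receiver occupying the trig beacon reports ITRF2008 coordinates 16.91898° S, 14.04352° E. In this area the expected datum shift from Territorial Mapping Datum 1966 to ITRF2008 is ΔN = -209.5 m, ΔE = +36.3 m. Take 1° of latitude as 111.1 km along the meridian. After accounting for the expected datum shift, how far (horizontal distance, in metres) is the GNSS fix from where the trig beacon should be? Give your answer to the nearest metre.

Observed coordinate differences: Δφ = -0.00168°, Δλ = +0.00022°.
Converting to metres (1° lat = 111100 m, cos φ = 0.956726): observed ΔN = -186.6 m, observed ΔE = 23.4 m.
Subtracting the expected shift leaves a residual of -186.6 − (-209.5) = 22.9 m north and 23.4 − (36.3) = -12.9 m east.
Residual distance = √(22.9² + (-12.9)²) = 26.2 m.

26 m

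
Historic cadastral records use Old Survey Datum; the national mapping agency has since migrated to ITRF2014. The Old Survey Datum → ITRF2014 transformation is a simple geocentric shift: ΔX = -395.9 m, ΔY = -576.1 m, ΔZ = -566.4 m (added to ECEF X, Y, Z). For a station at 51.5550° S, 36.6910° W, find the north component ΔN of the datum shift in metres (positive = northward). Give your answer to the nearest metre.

ΔN = -331 m

At φ = -51.5550°, λ = -36.6910°: sin φ = -0.783205, cos φ = 0.621763, sin λ = -0.597499, cos λ = 0.801870.
ΔN = −sin φ cos λ·ΔX − sin φ sin λ·ΔY + cos φ·ΔZ = −(-0.783205)(0.801870)(-395.9) − (-0.783205)(-0.597499)(-576.1) + (0.621763)(-566.4) = -331.21 m.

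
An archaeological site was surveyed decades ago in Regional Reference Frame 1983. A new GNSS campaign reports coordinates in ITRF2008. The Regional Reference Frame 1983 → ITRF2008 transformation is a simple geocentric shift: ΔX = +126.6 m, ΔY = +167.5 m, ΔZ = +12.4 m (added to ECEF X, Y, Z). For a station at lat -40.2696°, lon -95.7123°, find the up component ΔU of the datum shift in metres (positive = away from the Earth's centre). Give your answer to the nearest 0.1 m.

ΔU = -144.8 m

At φ = -40.2696°, λ = -95.7123°: sin φ = -0.646385, cos φ = 0.763011, sin λ = -0.995034, cos λ = -0.099533.
ΔU = cos φ cos λ·ΔX + cos φ sin λ·ΔY + sin φ·ΔZ = (0.763011)(-0.099533)(126.6) + (0.763011)(-0.995034)(167.5) + (-0.646385)(12.4) = -144.80 m.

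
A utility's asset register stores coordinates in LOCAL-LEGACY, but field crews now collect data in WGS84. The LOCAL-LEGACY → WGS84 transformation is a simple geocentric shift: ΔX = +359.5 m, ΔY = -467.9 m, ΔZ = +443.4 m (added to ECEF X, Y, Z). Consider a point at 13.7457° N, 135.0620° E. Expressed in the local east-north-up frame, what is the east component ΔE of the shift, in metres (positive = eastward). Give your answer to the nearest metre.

The local east axis at (φ, λ) is (−sin λ, cos λ, 0), so ΔE = −sin(135.0620°)·359.5 + cos(135.0620°)·(-467.9) = 77.28 m.

ΔE = 77 m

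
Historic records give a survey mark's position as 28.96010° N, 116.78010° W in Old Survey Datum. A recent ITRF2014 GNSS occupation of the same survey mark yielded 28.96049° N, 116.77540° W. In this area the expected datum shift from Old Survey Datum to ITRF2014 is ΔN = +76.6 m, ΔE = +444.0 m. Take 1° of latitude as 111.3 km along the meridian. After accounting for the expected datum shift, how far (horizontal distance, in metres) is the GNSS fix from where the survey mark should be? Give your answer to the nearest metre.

36 m

Observed coordinate differences: Δφ = +0.00039°, Δλ = +0.00470°.
Converting to metres (1° lat = 111300 m, cos φ = 0.874957): observed ΔN = 43.4 m, observed ΔE = 457.7 m.
Subtracting the expected shift leaves a residual of 43.4 − (76.6) = -33.2 m north and 457.7 − (444.0) = 13.7 m east.
Residual distance = √((-33.2)² + 13.7²) = 35.9 m.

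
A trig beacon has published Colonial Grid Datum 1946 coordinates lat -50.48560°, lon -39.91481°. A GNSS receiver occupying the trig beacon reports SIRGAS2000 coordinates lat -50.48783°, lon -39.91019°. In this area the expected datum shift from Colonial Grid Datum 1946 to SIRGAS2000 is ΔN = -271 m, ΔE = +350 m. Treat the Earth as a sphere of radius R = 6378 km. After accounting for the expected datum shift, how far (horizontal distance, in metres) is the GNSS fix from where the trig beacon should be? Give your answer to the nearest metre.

Observed coordinate differences: Δφ = -0.00223°, Δλ = +0.00462°.
Converting to metres (1° lat = 111317 m, cos φ = 0.636272): observed ΔN = -248.2 m, observed ΔE = 327.2 m.
Subtracting the expected shift leaves a residual of -248.2 − (-271) = 22.8 m north and 327.2 − (350) = -22.8 m east.
Residual distance = √(22.8² + (-22.8)²) = 32.2 m.

32 m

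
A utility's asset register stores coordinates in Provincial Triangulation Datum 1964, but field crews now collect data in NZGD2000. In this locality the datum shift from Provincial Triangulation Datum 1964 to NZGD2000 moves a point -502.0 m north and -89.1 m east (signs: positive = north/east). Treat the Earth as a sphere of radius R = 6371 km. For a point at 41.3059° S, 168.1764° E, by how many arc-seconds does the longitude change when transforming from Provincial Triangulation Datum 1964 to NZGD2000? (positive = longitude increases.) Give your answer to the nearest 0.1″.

Δλ = -3.8″

At latitude -41.3059°, cos φ = 0.751196.
One radian of longitude at latitude φ spans R cos φ, so Δλ = ΔE / (R cos φ) = -89.1 / (6371000 × 0.751196) = -1.8617e-05 rad = -3.840″.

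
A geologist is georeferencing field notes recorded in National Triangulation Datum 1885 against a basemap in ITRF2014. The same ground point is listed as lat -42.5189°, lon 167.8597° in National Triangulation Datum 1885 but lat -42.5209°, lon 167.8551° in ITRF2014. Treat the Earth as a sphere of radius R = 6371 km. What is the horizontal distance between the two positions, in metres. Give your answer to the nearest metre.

Δφ = -42.5209° − -42.5189° = -0.0020°; Δλ = 167.8551° − 167.8597° = -0.0046°.
1° along a meridian = πR/180 = 111195 m.
ΔN = Δφ × 111195 = -222.4 m; ΔE = Δλ × 111195 × cos(-42.5189°) = -0.0046 × 111195 × 0.737054 = -377.0 m.
Distance = √(ΔE² + ΔN²) = √((-377.0)² + (-222.4)²) = 437.7 m.

438 m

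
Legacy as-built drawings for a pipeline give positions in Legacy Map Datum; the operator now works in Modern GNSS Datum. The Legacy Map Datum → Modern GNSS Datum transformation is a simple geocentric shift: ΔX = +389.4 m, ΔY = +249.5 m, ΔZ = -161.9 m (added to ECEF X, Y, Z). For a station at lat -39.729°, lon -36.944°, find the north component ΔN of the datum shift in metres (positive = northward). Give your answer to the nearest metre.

The local north axis is (−sin φ cos λ, −sin φ sin λ, cos φ), giving ΔN = 198.917 − 95.847 − 124.513 = -21.44 m.

ΔN = -21 m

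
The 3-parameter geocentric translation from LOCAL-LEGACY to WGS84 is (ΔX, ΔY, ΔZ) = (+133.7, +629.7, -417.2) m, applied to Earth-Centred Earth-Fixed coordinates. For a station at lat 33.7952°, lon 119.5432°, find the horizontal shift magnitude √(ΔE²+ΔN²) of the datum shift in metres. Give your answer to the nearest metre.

748 m

At φ = 33.7952°, λ = 119.5432°: sin φ = 0.556226, cos φ = 0.831031, sin λ = 0.869984, cos λ = -0.493080.
ΔE = −sin λ·ΔX + cos λ·ΔY = −(0.869984)·(133.7) + (-0.493080)·(629.7) = -426.81 m.
ΔN = −sin φ cos λ·ΔX − sin φ sin λ·ΔY + cos φ·ΔZ = −(0.556226)(-0.493080)(133.7) − (0.556226)(0.869984)(629.7) + (0.831031)(-417.2) = -614.75 m.
Horizontal magnitude = √(ΔE² + ΔN²) = √((-426.81)² + (-614.75)²) = 748.39 m.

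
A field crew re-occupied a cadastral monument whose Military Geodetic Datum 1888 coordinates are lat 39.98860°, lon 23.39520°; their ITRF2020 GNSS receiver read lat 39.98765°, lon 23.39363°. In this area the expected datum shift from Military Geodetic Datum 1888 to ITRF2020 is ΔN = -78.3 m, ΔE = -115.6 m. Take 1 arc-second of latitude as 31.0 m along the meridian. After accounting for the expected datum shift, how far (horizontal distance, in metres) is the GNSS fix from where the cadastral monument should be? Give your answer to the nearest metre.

Observed coordinate differences: Δφ = -0.00095°, Δλ = -0.00157°.
Converting to metres (1° lat = 111600 m, cos φ = 0.766172): observed ΔN = -106.0 m, observed ΔE = -134.2 m.
Subtracting the expected shift leaves a residual of -106.0 − (-78.3) = -27.7 m north and -134.2 − (-115.6) = -18.6 m east.
Residual distance = √((-27.7)² + (-18.6)²) = 33.4 m.

33 m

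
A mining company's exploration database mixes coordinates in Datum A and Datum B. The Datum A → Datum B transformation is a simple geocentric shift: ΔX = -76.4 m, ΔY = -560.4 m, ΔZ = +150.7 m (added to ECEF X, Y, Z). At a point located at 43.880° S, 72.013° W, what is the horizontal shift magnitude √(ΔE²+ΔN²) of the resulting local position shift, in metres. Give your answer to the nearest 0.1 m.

At φ = -43.880°, λ = -72.013°: sin φ = -0.693150, cos φ = 0.720793, sin λ = -0.951127, cos λ = 0.308801.
ΔE = −sin λ·ΔX + cos λ·ΔY = −(-0.951127)·(-76.4) + (0.308801)·(-560.4) = -245.72 m.
ΔN = −sin φ cos λ·ΔX − sin φ sin λ·ΔY + cos φ·ΔZ = −(-0.693150)(0.308801)(-76.4) − (-0.693150)(-0.951127)(-560.4) + (0.720793)(150.7) = 461.73 m.
Horizontal magnitude = √(ΔE² + ΔN²) = √((-245.72)² + 461.73²) = 523.04 m.

523.0 m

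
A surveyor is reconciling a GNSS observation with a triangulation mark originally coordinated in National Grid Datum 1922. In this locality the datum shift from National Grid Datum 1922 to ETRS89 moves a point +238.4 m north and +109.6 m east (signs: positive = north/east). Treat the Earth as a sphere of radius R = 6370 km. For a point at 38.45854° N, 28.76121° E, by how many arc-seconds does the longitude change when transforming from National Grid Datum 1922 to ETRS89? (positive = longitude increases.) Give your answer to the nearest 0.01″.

Δλ = 4.53″

At latitude 38.45854°, cos φ = 0.783058.
One radian of longitude at latitude φ spans R cos φ, so Δλ = ΔE / (R cos φ) = 109.6 / (6370000 × 0.783058) = 2.1972e-05 rad = 4.532″.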